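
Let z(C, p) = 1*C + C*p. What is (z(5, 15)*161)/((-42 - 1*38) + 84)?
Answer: 3220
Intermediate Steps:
z(C, p) = C + C*p
(z(5, 15)*161)/((-42 - 1*38) + 84) = ((5*(1 + 15))*161)/((-42 - 1*38) + 84) = ((5*16)*161)/((-42 - 38) + 84) = (80*161)/(-80 + 84) = 12880/4 = 12880*(¼) = 3220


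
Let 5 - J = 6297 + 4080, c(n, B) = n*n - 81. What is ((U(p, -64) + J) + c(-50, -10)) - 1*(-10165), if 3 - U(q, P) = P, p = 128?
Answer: 2279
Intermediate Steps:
U(q, P) = 3 - P
c(n, B) = -81 + n² (c(n, B) = n² - 81 = -81 + n²)
J = -10372 (J = 5 - (6297 + 4080) = 5 - 1*10377 = 5 - 10377 = -10372)
((U(p, -64) + J) + c(-50, -10)) - 1*(-10165) = (((3 - 1*(-64)) - 10372) + (-81 + (-50)²)) - 1*(-10165) = (((3 + 64) - 10372) + (-81 + 2500)) + 10165 = ((67 - 10372) + 2419) + 10165 = (-10305 + 2419) + 10165 = -7886 + 10165 = 2279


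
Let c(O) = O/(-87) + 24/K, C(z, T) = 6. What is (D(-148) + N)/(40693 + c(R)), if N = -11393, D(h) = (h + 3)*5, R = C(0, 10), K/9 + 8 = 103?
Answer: -100155270/336327307 ≈ -0.29779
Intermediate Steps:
K = 855 (K = -72 + 9*103 = -72 + 927 = 855)
R = 6
D(h) = 15 + 5*h (D(h) = (3 + h)*5 = 15 + 5*h)
c(O) = 8/285 - O/87 (c(O) = O/(-87) + 24/855 = O*(-1/87) + 24*(1/855) = -O/87 + 8/285 = 8/285 - O/87)
(D(-148) + N)/(40693 + c(R)) = ((15 + 5*(-148)) - 11393)/(40693 + (8/285 - 1/87*6)) = ((15 - 740) - 11393)/(40693 + (8/285 - 2/29)) = (-725 - 11393)/(40693 - 338/8265) = -12118/336327307/8265 = -12118*8265/336327307 = -100155270/336327307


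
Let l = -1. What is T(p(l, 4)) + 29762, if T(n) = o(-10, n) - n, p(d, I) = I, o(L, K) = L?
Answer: 29748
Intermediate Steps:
T(n) = -10 - n
T(p(l, 4)) + 29762 = (-10 - 1*4) + 29762 = (-10 - 4) + 29762 = -14 + 29762 = 29748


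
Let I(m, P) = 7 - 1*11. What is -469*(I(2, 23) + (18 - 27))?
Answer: 6097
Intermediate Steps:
I(m, P) = -4 (I(m, P) = 7 - 11 = -4)
-469*(I(2, 23) + (18 - 27)) = -469*(-4 + (18 - 27)) = -469*(-4 - 9) = -469*(-13) = 6097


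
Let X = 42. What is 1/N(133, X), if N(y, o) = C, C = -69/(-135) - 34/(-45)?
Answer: 15/19 ≈ 0.78947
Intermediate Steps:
C = 19/15 (C = -69*(-1/135) - 34*(-1/45) = 23/45 + 34/45 = 19/15 ≈ 1.2667)
N(y, o) = 19/15
1/N(133, X) = 1/(19/15) = 15/19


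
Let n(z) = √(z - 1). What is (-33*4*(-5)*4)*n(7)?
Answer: 2640*√6 ≈ 6466.7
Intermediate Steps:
n(z) = √(-1 + z)
(-33*4*(-5)*4)*n(7) = (-33*4*(-5)*4)*√(-1 + 7) = (-(-660)*4)*√6 = (-33*(-80))*√6 = 2640*√6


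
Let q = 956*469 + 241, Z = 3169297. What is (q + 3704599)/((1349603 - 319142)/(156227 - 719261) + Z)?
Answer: 779465020312/594806978879 ≈ 1.3104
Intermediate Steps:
q = 448605 (q = 448364 + 241 = 448605)
(q + 3704599)/((1349603 - 319142)/(156227 - 719261) + Z) = (448605 + 3704599)/((1349603 - 319142)/(156227 - 719261) + 3169297) = 4153204/(1030461/(-563034) + 3169297) = 4153204/(1030461*(-1/563034) + 3169297) = 4153204/(-343487/187678 + 3169297) = 4153204/(594806978879/187678) = 4153204*(187678/594806978879) = 779465020312/594806978879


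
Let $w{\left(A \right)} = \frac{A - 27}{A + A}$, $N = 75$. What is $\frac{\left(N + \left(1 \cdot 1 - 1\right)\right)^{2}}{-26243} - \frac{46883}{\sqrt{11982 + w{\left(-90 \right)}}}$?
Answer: $- \frac{5625}{26243} - \frac{93766 \sqrt{1198265}}{239653} \approx -428.51$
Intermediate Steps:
$w{\left(A \right)} = \frac{-27 + A}{2 A}$
$\frac{\left(N + \left(1 \cdot 1 - 1\right)\right)^{2}}{-26243} - \frac{46883}{\sqrt{11982 + w{\left(-90 \right)}}} = \frac{\left(75 + \left(1 \cdot 1 - 1\right)\right)^{2}}{-26243} - \frac{46883}{\sqrt{11982 + \frac{-27 - 90}{2 \left(-90\right)}}} = \left(75 + \left(1 - 1\right)\right)^{2} \left(- \frac{1}{26243}\right) - \frac{46883}{\sqrt{11982 + \frac{1}{2} \left(- \frac{1}{90}\right) \left(-117\right)}} = \left(75 + 0\right)^{2} \left(- \frac{1}{26243}\right) - \frac{46883}{\sqrt{11982 + \frac{13}{20}}} = 75^{2} \left(- \frac{1}{26243}\right) - \frac{46883}{\sqrt{\frac{239653}{20}}} = 5625 \left(- \frac{1}{26243}\right) - \frac{46883}{\frac{1}{10} \sqrt{1198265}} = - \frac{5625}{26243} - 46883 \frac{2 \sqrt{1198265}}{239653} = - \frac{5625}{26243} - \frac{93766 \sqrt{1198265}}{239653}$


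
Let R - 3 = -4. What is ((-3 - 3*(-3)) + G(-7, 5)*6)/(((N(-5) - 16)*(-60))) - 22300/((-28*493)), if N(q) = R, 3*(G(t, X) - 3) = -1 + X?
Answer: 85249/51765 ≈ 1.6468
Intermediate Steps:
G(t, X) = 8/3 + X/3 (G(t, X) = 3 + (-1 + X)/3 = 3 + (-⅓ + X/3) = 8/3 + X/3)
R = -1 (R = 3 - 4 = -1)
N(q) = -1
((-3 - 3*(-3)) + G(-7, 5)*6)/(((N(-5) - 16)*(-60))) - 22300/((-28*493)) = ((-3 - 3*(-3)) + (8/3 + (⅓)*5)*6)/(((-1 - 16)*(-60))) - 22300/((-28*493)) = ((-3 + 9) + (8/3 + 5/3)*6)/((-17*(-60))) - 22300/(-13804) = (6 + (13/3)*6)/1020 - 22300*(-1/13804) = (6 + 26)*(1/1020) + 5575/3451 = 32*(1/1020) + 5575/3451 = 8/255 + 5575/3451 = 85249/51765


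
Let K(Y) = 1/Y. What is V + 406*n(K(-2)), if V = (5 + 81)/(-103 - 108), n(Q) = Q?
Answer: -42919/211 ≈ -203.41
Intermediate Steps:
K(Y) = 1/Y
V = -86/211 (V = 86/(-211) = 86*(-1/211) = -86/211 ≈ -0.40758)
V + 406*n(K(-2)) = -86/211 + 406/(-2) = -86/211 + 406*(-½) = -86/211 - 203 = -42919/211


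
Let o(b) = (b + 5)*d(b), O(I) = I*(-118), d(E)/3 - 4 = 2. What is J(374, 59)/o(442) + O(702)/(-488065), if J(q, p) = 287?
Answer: 806573111/3926970990 ≈ 0.20539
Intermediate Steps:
d(E) = 18 (d(E) = 12 + 3*2 = 12 + 6 = 18)
O(I) = -118*I
o(b) = 90 + 18*b (o(b) = (b + 5)*18 = (5 + b)*18 = 90 + 18*b)
J(374, 59)/o(442) + O(702)/(-488065) = 287/(90 + 18*442) - 118*702/(-488065) = 287/(90 + 7956) - 82836*(-1/488065) = 287/8046 + 82836/488065 = 806573111/3926970990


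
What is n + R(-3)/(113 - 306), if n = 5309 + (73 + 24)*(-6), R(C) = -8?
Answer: 912319/193 ≈ 4727.0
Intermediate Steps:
n = 4727 (n = 5309 + 97*(-6) = 5309 - 582 = 4727)
n + R(-3)/(113 - 306) = 4727 - 8/(113 - 306) = 4727 - 8/(-193) = 4727 - 8*(-1/193) = 4727 + 8/193 = 912319/193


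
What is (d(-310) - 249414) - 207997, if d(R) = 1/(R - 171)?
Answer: -220014692/481 ≈ -4.5741e+5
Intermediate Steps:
d(R) = 1/(-171 + R)
(d(-310) - 249414) - 207997 = (1/(-171 - 310) - 249414) - 207997 = (1/(-481) - 249414) - 207997 = (-1/481 - 249414) - 207997 = -119968135/481 - 207997 = -220014692/481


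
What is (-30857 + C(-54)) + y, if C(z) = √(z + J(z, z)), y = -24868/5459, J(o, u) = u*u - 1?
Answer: -168473231/5459 + √2861 ≈ -30808.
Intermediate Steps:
J(o, u) = -1 + u² (J(o, u) = u² - 1 = -1 + u²)
y = -24868/5459 (y = -24868*1/5459 = -24868/5459 ≈ -4.5554)
C(z) = √(-1 + z + z²) (C(z) = √(z + (-1 + z²)) = √(-1 + z + z²))
(-30857 + C(-54)) + y = (-30857 + √(-1 - 54 + (-54)²)) - 24868/5459 = (-30857 + √(-1 - 54 + 2916)) - 24868/5459 = (-30857 + √2861) - 24868/5459 = -168473231/5459 + √2861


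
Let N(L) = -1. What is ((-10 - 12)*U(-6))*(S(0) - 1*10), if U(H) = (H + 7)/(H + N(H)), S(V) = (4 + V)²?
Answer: 132/7 ≈ 18.857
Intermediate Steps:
U(H) = (7 + H)/(-1 + H) (U(H) = (H + 7)/(H - 1) = (7 + H)/(-1 + H))
((-10 - 12)*U(-6))*(S(0) - 1*10) = ((-10 - 12)*((7 - 6)/(-1 - 6)))*((4 + 0)² - 1*10) = (-22/(-7))*(4² - 10) = (-(-22)/7)*(16 - 10) = -22*(-⅐)*6 = (22/7)*6 = 132/7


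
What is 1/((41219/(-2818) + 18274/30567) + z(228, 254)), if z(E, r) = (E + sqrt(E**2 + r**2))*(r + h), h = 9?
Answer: -444812094566705069058/33123043373571476143138751 + 19513867867158262680*sqrt(1165)/33123043373571476143138751 ≈ 6.6792e-6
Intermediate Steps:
z(E, r) = (9 + r)*(E + sqrt(E**2 + r**2)) (z(E, r) = (E + sqrt(E**2 + r**2))*(r + 9) = (E + sqrt(E**2 + r**2))*(9 + r) = (9 + r)*(E + sqrt(E**2 + r**2)))
1/((41219/(-2818) + 18274/30567) + z(228, 254)) = 1/((41219/(-2818) + 18274/30567) + (9*228 + 9*sqrt(228**2 + 254**2) + 228*254 + 254*sqrt(228**2 + 254**2))) = 1/((41219*(-1/2818) + 18274*(1/30567)) + (2052 + 9*sqrt(51984 + 64516) + 57912 + 254*sqrt(51984 + 64516))) = 1/((-41219/2818 + 18274/30567) + (2052 + 9*sqrt(116500) + 57912 + 254*sqrt(116500))) = 1/(-1208445041/86137806 + (2052 + 9*(10*sqrt(1165)) + 57912 + 254*(10*sqrt(1165)))) = 1/(-1208445041/86137806 + (2052 + 90*sqrt(1165) + 57912 + 2540*sqrt(1165))) = 1/(-1208445041/86137806 + (59964 + 2630*sqrt(1165))) = 1/(5163958953943/86137806 + 2630*sqrt(1165))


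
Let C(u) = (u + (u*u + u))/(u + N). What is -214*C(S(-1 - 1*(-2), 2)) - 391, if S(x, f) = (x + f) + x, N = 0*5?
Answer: -1675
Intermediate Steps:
N = 0
S(x, f) = f + 2*x (S(x, f) = (f + x) + x = f + 2*x)
C(u) = (u² + 2*u)/u (C(u) = (u + (u*u + u))/(u + 0) = (u + (u² + u))/u = (u + (u + u²))/u = (u² + 2*u)/u)
-214*C(S(-1 - 1*(-2), 2)) - 391 = -214*(2 + (2 + 2*(-1 - 1*(-2)))) - 391 = -214*(2 + (2 + 2*(-1 + 2))) - 391 = -214*(2 + (2 + 2*1)) - 391 = -214*(2 + (2 + 2)) - 391 = -214*(2 + 4) - 391 = -214*6 - 391 = -1284 - 391 = -1675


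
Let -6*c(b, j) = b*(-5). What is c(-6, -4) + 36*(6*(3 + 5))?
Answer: 1723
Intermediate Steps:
c(b, j) = 5*b/6 (c(b, j) = -b*(-5)/6 = -(-5)*b/6 = 5*b/6)
c(-6, -4) + 36*(6*(3 + 5)) = (⅚)*(-6) + 36*(6*(3 + 5)) = -5 + 36*(6*8) = -5 + 36*48 = -5 + 1728 = 1723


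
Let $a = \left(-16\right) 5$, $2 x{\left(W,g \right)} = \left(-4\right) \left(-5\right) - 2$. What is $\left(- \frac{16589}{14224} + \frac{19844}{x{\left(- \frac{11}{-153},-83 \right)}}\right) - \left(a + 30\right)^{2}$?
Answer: $- \frac{37928245}{128016} \approx -296.28$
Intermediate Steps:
$x{\left(W,g \right)} = 9$ ($x{\left(W,g \right)} = \frac{\left(-4\right) \left(-5\right) - 2}{2} = \frac{20 - 2}{2} = \frac{1}{2} \cdot 18 = 9$)
$a = -80$
$\left(- \frac{16589}{14224} + \frac{19844}{x{\left(- \frac{11}{-153},-83 \right)}}\right) - \left(a + 30\right)^{2} = \left(- \frac{16589}{14224} + \frac{19844}{9}\right) - \left(-80 + 30\right)^{2} = \left(\left(-16589\right) \frac{1}{14224} + 19844 \cdot \frac{1}{9}\right) - \left(-50\right)^{2} = \left(- \frac{16589}{14224} + \frac{19844}{9}\right) - 2500 = \frac{282111755}{128016} - 2500 = - \frac{37928245}{128016}$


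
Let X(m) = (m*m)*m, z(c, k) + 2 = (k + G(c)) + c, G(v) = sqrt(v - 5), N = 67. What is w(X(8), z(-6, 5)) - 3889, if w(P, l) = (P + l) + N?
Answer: -3313 + I*sqrt(11) ≈ -3313.0 + 3.3166*I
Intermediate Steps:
G(v) = sqrt(-5 + v)
z(c, k) = -2 + c + k + sqrt(-5 + c) (z(c, k) = -2 + ((k + sqrt(-5 + c)) + c) = -2 + (c + k + sqrt(-5 + c)) = -2 + c + k + sqrt(-5 + c))
X(m) = m**3 (X(m) = m**2*m = m**3)
w(P, l) = 67 + P + l (w(P, l) = (P + l) + 67 = 67 + P + l)
w(X(8), z(-6, 5)) - 3889 = (67 + 8**3 + (-2 - 6 + 5 + sqrt(-5 - 6))) - 3889 = (67 + 512 + (-2 - 6 + 5 + sqrt(-11))) - 3889 = (67 + 512 + (-2 - 6 + 5 + I*sqrt(11))) - 3889 = (67 + 512 + (-3 + I*sqrt(11))) - 3889 = (576 + I*sqrt(11)) - 3889 = -3313 + I*sqrt(11)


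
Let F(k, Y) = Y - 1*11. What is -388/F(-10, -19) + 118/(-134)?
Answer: 12113/1005 ≈ 12.053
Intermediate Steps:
F(k, Y) = -11 + Y (F(k, Y) = Y - 11 = -11 + Y)
-388/F(-10, -19) + 118/(-134) = -388/(-11 - 19) + 118/(-134) = -388/(-30) + 118*(-1/134) = -388*(-1/30) - 59/67 = 194/15 - 59/67 = 12113/1005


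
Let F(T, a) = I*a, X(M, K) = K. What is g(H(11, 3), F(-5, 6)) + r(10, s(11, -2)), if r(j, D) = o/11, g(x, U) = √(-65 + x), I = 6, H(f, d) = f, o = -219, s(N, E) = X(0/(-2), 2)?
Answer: -219/11 + 3*I*√6 ≈ -19.909 + 7.3485*I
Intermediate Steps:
s(N, E) = 2
F(T, a) = 6*a
r(j, D) = -219/11
g(H(11, 3), F(-5, 6)) + r(10, s(11, -2)) = √(-65 + 11) - 219/11 = √(-54) - 219/11 = 3*I*√6 - 219/11 = -219/11 + 3*I*√6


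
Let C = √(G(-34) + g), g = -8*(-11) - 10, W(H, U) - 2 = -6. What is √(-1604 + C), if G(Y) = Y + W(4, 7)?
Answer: √(-1604 + 2*√10) ≈ 39.971*I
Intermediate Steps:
W(H, U) = -4 (W(H, U) = 2 - 6 = -4)
g = 78 (g = 88 - 10 = 78)
G(Y) = -4 + Y (G(Y) = Y - 4 = -4 + Y)
C = 2*√10 (C = √((-4 - 34) + 78) = √(-38 + 78) = √40 = 2*√10 ≈ 6.3246)
√(-1604 + C) = √(-1604 + 2*√10)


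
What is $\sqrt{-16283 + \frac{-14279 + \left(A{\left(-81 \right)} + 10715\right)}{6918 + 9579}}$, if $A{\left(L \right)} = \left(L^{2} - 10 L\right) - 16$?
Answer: $\frac{2 i \sqrt{123093676095}}{5499} \approx 127.6 i$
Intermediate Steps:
$A{\left(L \right)} = -16 + L^{2} - 10 L$
$\sqrt{-16283 + \frac{-14279 + \left(A{\left(-81 \right)} + 10715\right)}{6918 + 9579}} = \sqrt{-16283 + \frac{-14279 + \left(\left(-16 + \left(-81\right)^{2} - -810\right) + 10715\right)}{6918 + 9579}} = \sqrt{-16283 + \frac{-14279 + \left(\left(-16 + 6561 + 810\right) + 10715\right)}{16497}} = \sqrt{-16283 + \left(-14279 + \left(7355 + 10715\right)\right) \frac{1}{16497}} = \sqrt{-16283 + \left(-14279 + 18070\right) \frac{1}{16497}} = \sqrt{-16283 + 3791 \cdot \frac{1}{16497}} = \sqrt{-16283 + \frac{3791}{16497}} = \sqrt{- \frac{268616860}{16497}} = \frac{2 i \sqrt{123093676095}}{5499}$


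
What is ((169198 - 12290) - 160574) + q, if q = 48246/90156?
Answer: -5007025/1366 ≈ -3665.5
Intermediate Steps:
q = 731/1366 (q = 48246*(1/90156) = 731/1366 ≈ 0.53514)
((169198 - 12290) - 160574) + q = ((169198 - 12290) - 160574) + 731/1366 = (156908 - 160574) + 731/1366 = -3666 + 731/1366 = -5007025/1366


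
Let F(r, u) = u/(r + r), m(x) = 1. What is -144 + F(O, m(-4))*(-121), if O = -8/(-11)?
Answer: -3635/16 ≈ -227.19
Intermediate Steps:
O = 8/11 (O = -8*(-1/11) = 8/11 ≈ 0.72727)
F(r, u) = u/(2*r) (F(r, u) = u/((2*r)) = u*(1/(2*r)) = u/(2*r))
-144 + F(O, m(-4))*(-121) = -144 + ((½)*1/(8/11))*(-121) = -144 + ((½)*1*(11/8))*(-121) = -144 + (11/16)*(-121) = -144 - 1331/16 = -3635/16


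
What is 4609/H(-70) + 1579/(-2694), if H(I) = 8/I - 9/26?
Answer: -26968519/2694 ≈ -10011.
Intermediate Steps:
H(I) = -9/26 + 8/I (H(I) = 8/I - 9*1/26 = 8/I - 9/26 = -9/26 + 8/I)
4609/H(-70) + 1579/(-2694) = 4609/(-9/26 + 8/(-70)) + 1579/(-2694) = 4609/(-9/26 + 8*(-1/70)) + 1579*(-1/2694) = 4609/(-9/26 - 4/35) - 1579/2694 = 4609/(-419/910) - 1579/2694 = 4609*(-910/419) - 1579/2694 = -10010 - 1579/2694 = -26968519/2694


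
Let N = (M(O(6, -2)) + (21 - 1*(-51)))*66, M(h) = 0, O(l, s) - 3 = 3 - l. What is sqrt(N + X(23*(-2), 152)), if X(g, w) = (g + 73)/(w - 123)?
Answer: 3*sqrt(444135)/29 ≈ 68.942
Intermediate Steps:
O(l, s) = 6 - l (O(l, s) = 3 + (3 - l) = 6 - l)
X(g, w) = (73 + g)/(-123 + w)
N = 4752 (N = (0 + (21 - 1*(-51)))*66 = (0 + (21 + 51))*66 = (0 + 72)*66 = 72*66 = 4752)
sqrt(N + X(23*(-2), 152)) = sqrt(4752 + (73 + 23*(-2))/(-123 + 152)) = sqrt(4752 + (73 - 46)/29) = sqrt(4752 + (1/29)*27) = sqrt(4752 + 27/29) = sqrt(137835/29) = 3*sqrt(444135)/29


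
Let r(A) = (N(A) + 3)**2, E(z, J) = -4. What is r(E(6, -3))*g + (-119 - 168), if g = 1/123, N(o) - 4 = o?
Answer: -11764/41 ≈ -286.93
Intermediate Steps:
N(o) = 4 + o
r(A) = (7 + A)**2 (r(A) = ((4 + A) + 3)**2 = (7 + A)**2)
g = 1/123 ≈ 0.0081301
r(E(6, -3))*g + (-119 - 168) = (7 - 4)**2*(1/123) + (-119 - 168) = 3**2*(1/123) - 287 = 9*(1/123) - 287 = 3/41 - 287 = -11764/41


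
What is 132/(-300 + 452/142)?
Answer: -4686/10537 ≈ -0.44472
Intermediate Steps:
132/(-300 + 452/142) = 132/(-300 + 452*(1/142)) = 132/(-300 + 226/71) = 132/(-21074/71) = 132*(-71/21074) = -4686/10537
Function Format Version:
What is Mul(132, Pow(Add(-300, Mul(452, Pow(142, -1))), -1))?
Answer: Rational(-4686, 10537) ≈ -0.44472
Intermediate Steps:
Mul(132, Pow(Add(-300, Mul(452, Pow(142, -1))), -1)) = Mul(132, Pow(Add(-300, Mul(452, Rational(1, 142))), -1)) = Mul(132, Pow(Add(-300, Rational(226, 71)), -1)) = Mul(132, Pow(Rational(-21074, 71), -1)) = Mul(132, Rational(-71, 21074)) = Rational(-4686, 10537)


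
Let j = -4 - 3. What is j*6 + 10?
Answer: -32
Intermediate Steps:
j = -7
j*6 + 10 = -7*6 + 10 = -42 + 10 = -32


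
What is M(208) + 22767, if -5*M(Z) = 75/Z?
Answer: 4735521/208 ≈ 22767.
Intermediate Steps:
M(Z) = -15/Z
M(208) + 22767 = -15/208 + 22767 = 4735521/208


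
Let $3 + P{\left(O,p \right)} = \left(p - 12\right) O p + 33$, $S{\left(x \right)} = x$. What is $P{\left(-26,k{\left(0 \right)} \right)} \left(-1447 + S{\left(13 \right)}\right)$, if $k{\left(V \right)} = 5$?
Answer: $-1347960$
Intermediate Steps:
$P{\left(O,p \right)} = 30 + O p \left(-12 + p\right)$ ($P{\left(O,p \right)} = -3 + \left(\left(p - 12\right) O p + 33\right) = -3 + \left(\left(-12 + p\right) O p + 33\right) = -3 + \left(O \left(-12 + p\right) p + 33\right) = -3 + \left(O p \left(-12 + p\right) + 33\right) = -3 + \left(33 + O p \left(-12 + p\right)\right) = 30 + O p \left(-12 + p\right)$)
$P{\left(-26,k{\left(0 \right)} \right)} \left(-1447 + S{\left(13 \right)}\right) = \left(30 - 26 \cdot 5^{2} - \left(-312\right) 5\right) \left(-1447 + 13\right) = \left(30 - 650 + 1560\right) \left(-1434\right) = 940 \left(-1434\right) = -1347960$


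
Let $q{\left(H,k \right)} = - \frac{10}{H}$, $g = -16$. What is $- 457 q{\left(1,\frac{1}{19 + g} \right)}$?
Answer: $4570$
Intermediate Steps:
$- 457 q{\left(1,\frac{1}{19 + g} \right)} = - 457 \left(- \frac{10}{1}\right) = - 457 \left(\left(-10\right) 1\right) = \left(-457\right) \left(-10\right) = 4570$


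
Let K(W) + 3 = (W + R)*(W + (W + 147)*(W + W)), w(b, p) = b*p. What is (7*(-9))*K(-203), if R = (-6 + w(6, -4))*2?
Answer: 373349466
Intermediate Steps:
R = -60 (R = (-6 + 6*(-4))*2 = (-6 - 24)*2 = -30*2 = -60)
K(W) = -3 + (-60 + W)*(W + 2*W*(147 + W)) (K(W) = -3 + (W - 60)*(W + (W + 147)*(W + W)) = -3 + (-60 + W)*(W + (147 + W)*(2*W)) = -3 + (-60 + W)*(W + 2*W*(147 + W)))
(7*(-9))*K(-203) = (7*(-9))*(-3 - 17700*(-203) + 2*(-203)**3 + 175*(-203)**2) = -63*(-3 + 3593100 + 2*(-8365427) + 175*41209) = -63*(-3 + 3593100 - 16730854 + 7211575) = -63*(-5926182) = 373349466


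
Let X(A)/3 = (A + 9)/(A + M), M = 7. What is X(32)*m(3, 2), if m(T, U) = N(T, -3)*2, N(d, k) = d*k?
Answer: -738/13 ≈ -56.769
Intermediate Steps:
m(T, U) = -6*T (m(T, U) = (T*(-3))*2 = -3*T*2 = -6*T)
X(A) = 3*(9 + A)/(7 + A) (X(A) = 3*((A + 9)/(A + 7)) = 3*((9 + A)/(7 + A)) = 3*(9 + A)/(7 + A))
X(32)*m(3, 2) = (3*(9 + 32)/(7 + 32))*(-6*3) = (3*41/39)*(-18) = (3*(1/39)*41)*(-18) = (41/13)*(-18) = -738/13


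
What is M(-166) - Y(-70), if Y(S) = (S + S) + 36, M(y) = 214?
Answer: 318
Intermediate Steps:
Y(S) = 36 + 2*S (Y(S) = 2*S + 36 = 36 + 2*S)
M(-166) - Y(-70) = 214 - (36 + 2*(-70)) = 214 - (36 - 140) = 214 - 1*(-104) = 214 + 104 = 318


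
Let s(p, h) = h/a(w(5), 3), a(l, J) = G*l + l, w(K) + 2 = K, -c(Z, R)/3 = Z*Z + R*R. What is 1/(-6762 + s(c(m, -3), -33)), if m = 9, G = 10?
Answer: -1/6763 ≈ -0.00014786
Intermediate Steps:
c(Z, R) = -3*R² - 3*Z² (c(Z, R) = -3*(Z*Z + R*R) = -3*(Z² + R²) = -3*(R² + Z²) = -3*R² - 3*Z²)
w(K) = -2 + K
a(l, J) = 11*l (a(l, J) = 10*l + l = 11*l)
s(p, h) = h/33 (s(p, h) = h/((11*(-2 + 5))) = h/((11*3)) = h/33)
1/(-6762 + s(c(m, -3), -33)) = 1/(-6762 + (1/33)*(-33)) = 1/(-6762 - 1) = 1/(-6763) = -1/6763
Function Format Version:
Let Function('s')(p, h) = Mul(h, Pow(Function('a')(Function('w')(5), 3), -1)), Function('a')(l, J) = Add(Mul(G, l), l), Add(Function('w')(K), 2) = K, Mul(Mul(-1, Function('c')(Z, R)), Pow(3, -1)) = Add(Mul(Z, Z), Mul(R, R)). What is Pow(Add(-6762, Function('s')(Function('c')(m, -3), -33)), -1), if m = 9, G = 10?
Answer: Rational(-1, 6763) ≈ -0.00014786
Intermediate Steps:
Function('c')(Z, R) = Add(Mul(-3, Pow(R, 2)), Mul(-3, Pow(Z, 2))) (Function('c')(Z, R) = Mul(-3, Add(Mul(Z, Z), Mul(R, R))) = Mul(-3, Add(Pow(Z, 2), Pow(R, 2))) = Mul(-3, Add(Pow(R, 2), Pow(Z, 2))) = Add(Mul(-3, Pow(R, 2)), Mul(-3, Pow(Z, 2))))
Function('w')(K) = Add(-2, K)
Function('a')(l, J) = Mul(11, l) (Function('a')(l, J) = Add(Mul(10, l), l) = Mul(11, l))
Function('s')(p, h) = Mul(Rational(1, 33), h) (Function('s')(p, h) = Mul(h, Pow(Mul(11, Add(-2, 5)), -1)) = Mul(h, Pow(Mul(11, 3), -1)) = Mul(h, Pow(33, -1)) = Mul(h, Rational(1, 33)) = Mul(Rational(1, 33), h))
Pow(Add(-6762, Function('s')(Function('c')(m, -3), -33)), -1) = Pow(Add(-6762, Mul(Rational(1, 33), -33)), -1) = Pow(Add(-6762, -1), -1) = Pow(-6763, -1) = Rational(-1, 6763)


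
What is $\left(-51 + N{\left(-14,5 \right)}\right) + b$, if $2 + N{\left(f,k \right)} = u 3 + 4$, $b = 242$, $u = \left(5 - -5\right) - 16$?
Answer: $175$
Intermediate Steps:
$u = -6$ ($u = \left(5 + 5\right) - 16 = 10 - 16 = -6$)
$N{\left(f,k \right)} = -16$ ($N{\left(f,k \right)} = -2 + \left(\left(-6\right) 3 + 4\right) = -2 + \left(-18 + 4\right) = -2 - 14 = -16$)
$\left(-51 + N{\left(-14,5 \right)}\right) + b = \left(-51 - 16\right) + 242 = -67 + 242 = 175$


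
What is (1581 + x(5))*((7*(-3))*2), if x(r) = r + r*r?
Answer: -67662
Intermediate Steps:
x(r) = r + r²
(1581 + x(5))*((7*(-3))*2) = (1581 + 5*(1 + 5))*((7*(-3))*2) = (1581 + 5*6)*(-21*2) = (1581 + 30)*(-42) = 1611*(-42) = -67662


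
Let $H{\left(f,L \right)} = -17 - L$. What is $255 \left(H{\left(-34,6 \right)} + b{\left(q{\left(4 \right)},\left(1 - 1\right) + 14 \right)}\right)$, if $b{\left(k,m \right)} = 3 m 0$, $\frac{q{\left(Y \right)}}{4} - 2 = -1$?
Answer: $-5865$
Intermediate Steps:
$q{\left(Y \right)} = 4$ ($q{\left(Y \right)} = 8 + 4 \left(-1\right) = 8 - 4 = 4$)
$b{\left(k,m \right)} = 0$
$255 \left(H{\left(-34,6 \right)} + b{\left(q{\left(4 \right)},\left(1 - 1\right) + 14 \right)}\right) = 255 \left(\left(-17 - 6\right) + 0\right) = 255 \left(-23 + 0\right) = 255 \left(-23\right) = -5865$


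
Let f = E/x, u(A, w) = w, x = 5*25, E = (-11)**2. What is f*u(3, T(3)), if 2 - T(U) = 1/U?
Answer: 121/75 ≈ 1.6133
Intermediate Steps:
E = 121
x = 125
T(U) = 2 - 1/U
f = 121/125 ≈ 0.96800
f*u(3, T(3)) = 121*(2 - 1/3)/125 = (121/125)*(5/3) = 121/75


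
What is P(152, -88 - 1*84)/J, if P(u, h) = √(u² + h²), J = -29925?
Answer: -4*√3293/29925 ≈ -0.0076705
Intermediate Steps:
P(u, h) = √(h² + u²)
P(152, -88 - 1*84)/J = √((-88 - 1*84)² + 152²)/(-29925) = √((-88 - 84)² + 23104)*(-1/29925) = √((-172)² + 23104)*(-1/29925) = √(29584 + 23104)*(-1/29925) = √52688*(-1/29925) = (4*√3293)*(-1/29925) = -4*√3293/29925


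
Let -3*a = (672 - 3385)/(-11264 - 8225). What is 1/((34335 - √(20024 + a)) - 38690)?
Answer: -50924757/221543168636 + √68449684521165/1107715843180 ≈ -0.00022239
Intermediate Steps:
a = -2713/58467 (a = -(672 - 3385)/(3*(-11264 - 8225)) = -(-2713)/(3*(-19489)) = -(-2713)*(-1)/(3*19489) = -⅓*2713/19489 = -2713/58467 ≈ -0.046402)
1/((34335 - √(20024 + a)) - 38690) = 1/((34335 - √(20024 - 2713/58467)) - 38690) = 1/((34335 - √(1170740495/58467)) - 38690) = 1/((34335 - √68449684521165/58467) - 38690) = 1/(-4355 - √68449684521165/58467)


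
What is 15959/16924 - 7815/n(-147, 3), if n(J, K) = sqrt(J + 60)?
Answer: 15959/16924 + 2605*I*sqrt(87)/29 ≈ 0.94298 + 837.86*I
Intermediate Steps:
n(J, K) = sqrt(60 + J)
15959/16924 - 7815/n(-147, 3) = 15959/16924 - 7815/sqrt(60 - 147) = 15959*(1/16924) - 7815*(-I*sqrt(87)/87) = 15959/16924 - 7815*(-I*sqrt(87)/87) = 15959/16924 - (-2605)*I*sqrt(87)/29 = 15959/16924 + 2605*I*sqrt(87)/29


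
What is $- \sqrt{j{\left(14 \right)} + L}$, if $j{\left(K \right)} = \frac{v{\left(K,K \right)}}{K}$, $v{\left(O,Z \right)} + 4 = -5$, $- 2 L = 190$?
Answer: $- \frac{i \sqrt{18746}}{14} \approx - 9.7797 i$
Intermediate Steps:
$L = -95$ ($L = \left(- \frac{1}{2}\right) 190 = -95$)
$v{\left(O,Z \right)} = -9$ ($v{\left(O,Z \right)} = -4 - 5 = -9$)
$j{\left(K \right)} = - \frac{9}{K}$
$- \sqrt{j{\left(14 \right)} + L} = - \sqrt{- \frac{9}{14} - 95} = - \sqrt{- \frac{1339}{14}} = - \frac{i \sqrt{18746}}{14}$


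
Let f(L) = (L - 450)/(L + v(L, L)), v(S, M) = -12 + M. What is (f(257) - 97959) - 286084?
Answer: -192789779/502 ≈ -3.8404e+5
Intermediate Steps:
f(L) = (-450 + L)/(-12 + 2*L) (f(L) = (L - 450)/(L + (-12 + L)) = (-450 + L)/(-12 + 2*L))
(f(257) - 97959) - 286084 = ((-450 + 257)/(2*(-6 + 257)) - 97959) - 286084 = ((½)*(-193)/251 - 97959) - 286084 = ((½)*(1/251)*(-193) - 97959) - 286084 = (-193/502 - 97959) - 286084 = -49175611/502 - 286084 = -192789779/502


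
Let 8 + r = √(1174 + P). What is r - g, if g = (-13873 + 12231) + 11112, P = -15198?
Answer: -9478 + 2*I*√3506 ≈ -9478.0 + 118.42*I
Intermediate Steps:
g = 9470 (g = -1642 + 11112 = 9470)
r = -8 + 2*I*√3506 (r = -8 + √(1174 - 15198) = -8 + √(-14024) = -8 + 2*I*√3506 ≈ -8.0 + 118.42*I)
r - g = (-8 + 2*I*√3506) - 1*9470 = (-8 + 2*I*√3506) - 9470 = -9478 + 2*I*√3506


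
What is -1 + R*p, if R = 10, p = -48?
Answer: -481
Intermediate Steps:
-1 + R*p = -1 + 10*(-48) = -1 - 480 = -481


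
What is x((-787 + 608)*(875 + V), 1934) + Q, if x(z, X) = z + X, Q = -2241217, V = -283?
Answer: -2345251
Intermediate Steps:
x(z, X) = X + z
x((-787 + 608)*(875 + V), 1934) + Q = (1934 + (-787 + 608)*(875 - 283)) - 2241217 = (1934 - 179*592) - 2241217 = (1934 - 105968) - 2241217 = -104034 - 2241217 = -2345251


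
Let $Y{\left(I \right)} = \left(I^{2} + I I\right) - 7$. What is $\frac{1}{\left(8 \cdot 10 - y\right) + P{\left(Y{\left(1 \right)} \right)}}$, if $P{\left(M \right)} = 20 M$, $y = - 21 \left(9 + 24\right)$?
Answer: $\frac{1}{673} \approx 0.0014859$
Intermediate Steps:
$Y{\left(I \right)} = -7 + 2 I^{2}$ ($Y{\left(I \right)} = \left(I^{2} + I^{2}\right) - 7 = 2 I^{2} - 7 = -7 + 2 I^{2}$)
$y = -693$ ($y = \left(-21\right) 33 = -693$)
$\frac{1}{\left(8 \cdot 10 - y\right) + P{\left(Y{\left(1 \right)} \right)}} = \frac{1}{\left(8 \cdot 10 - -693\right) + 20 \left(-7 + 2 \cdot 1^{2}\right)} = \frac{1}{\left(80 + 693\right) + 20 \left(-7 + 2 \cdot 1\right)} = \frac{1}{773 + 20 \left(-7 + 2\right)} = \frac{1}{773 + 20 \left(-5\right)} = \frac{1}{773 - 100} = \frac{1}{673}$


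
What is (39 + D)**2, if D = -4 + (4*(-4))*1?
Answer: 361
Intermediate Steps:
D = -20 (D = -4 - 16*1 = -4 - 16 = -20)
(39 + D)**2 = (39 - 20)**2 = 19**2 = 361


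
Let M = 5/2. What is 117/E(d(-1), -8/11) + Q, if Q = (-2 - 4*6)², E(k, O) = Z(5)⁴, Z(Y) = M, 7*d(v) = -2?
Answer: 424372/625 ≈ 679.00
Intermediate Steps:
d(v) = -2/7 (d(v) = (⅐)*(-2) = -2/7)
M = 5/2 (M = 5*(½) = 5/2 ≈ 2.5000)
Z(Y) = 5/2
E(k, O) = 625/16 (E(k, O) = (5/2)⁴ = 625/16)
Q = 676 (Q = (-2 - 24)² = (-26)² = 676)
117/E(d(-1), -8/11) + Q = 117/(625/16) + 676 = (16/625)*117 + 676 = 1872/625 + 676 = 424372/625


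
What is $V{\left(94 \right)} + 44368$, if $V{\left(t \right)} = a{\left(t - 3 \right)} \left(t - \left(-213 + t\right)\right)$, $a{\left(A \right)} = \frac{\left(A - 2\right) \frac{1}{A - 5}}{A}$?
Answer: $\frac{347242925}{7826} \approx 44370.0$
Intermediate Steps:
$a{\left(A \right)} = \frac{-2 + A}{A \left(-5 + A\right)}$ ($a{\left(A \right)} = \frac{\left(-2 + A\right) \frac{1}{-5 + A}}{A} = \frac{\frac{1}{-5 + A} \left(-2 + A\right)}{A} = \frac{-2 + A}{A \left(-5 + A\right)}$)
$V{\left(t \right)} = \frac{213 \left(-5 + t\right)}{\left(-8 + t\right) \left(-3 + t\right)}$ ($V{\left(t \right)} = \frac{-2 + \left(t - 3\right)}{\left(t - 3\right) \left(-5 + \left(t - 3\right)\right)} \left(t - \left(-213 + t\right)\right) = \frac{-2 + \left(-3 + t\right)}{\left(-3 + t\right) \left(-5 + \left(-3 + t\right)\right)} 213 = \frac{-5 + t}{\left(-3 + t\right) \left(-8 + t\right)} 213 = \frac{-5 + t}{\left(-8 + t\right) \left(-3 + t\right)} 213 = \frac{213 \left(-5 + t\right)}{\left(-8 + t\right) \left(-3 + t\right)}$)
$V{\left(94 \right)} + 44368 = \frac{213 \left(-5 + 94\right)}{\left(-8 + 94\right) \left(-3 + 94\right)} + 44368 = 213 \cdot \frac{1}{86} \cdot \frac{1}{91} \cdot 89 + 44368 = \frac{18957}{7826} + 44368 = \frac{347242925}{7826}$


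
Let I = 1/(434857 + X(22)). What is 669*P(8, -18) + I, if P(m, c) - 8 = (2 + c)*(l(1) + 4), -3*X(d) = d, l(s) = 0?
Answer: -48873623733/1304549 ≈ -37464.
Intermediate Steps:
X(d) = -d/3
P(m, c) = 16 + 4*c (P(m, c) = 8 + (2 + c)*(0 + 4) = 8 + (2 + c)*4 = 8 + (8 + 4*c) = 16 + 4*c)
I = 3/1304549 (I = 1/(434857 - ⅓*22) = 1/(434857 - 22/3) = 1/(1304549/3) = 3/1304549 ≈ 2.2996e-6)
669*P(8, -18) + I = 669*(16 + 4*(-18)) + 3/1304549 = 669*(16 - 72) + 3/1304549 = 669*(-56) + 3/1304549 = -37464 + 3/1304549 = -48873623733/1304549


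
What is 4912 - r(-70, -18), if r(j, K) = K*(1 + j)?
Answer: 3670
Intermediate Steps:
4912 - r(-70, -18) = 4912 - (-18)*(1 - 70) = 4912 - (-18)*(-69) = 4912 - 1*1242 = 4912 - 1242 = 3670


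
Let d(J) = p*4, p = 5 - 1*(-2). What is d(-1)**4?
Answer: 614656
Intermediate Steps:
p = 7 (p = 5 + 2 = 7)
d(J) = 28 (d(J) = 7*4 = 28)
d(-1)**4 = 28**4 = 614656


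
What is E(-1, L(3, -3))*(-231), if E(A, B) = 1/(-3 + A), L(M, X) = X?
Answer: 231/4 ≈ 57.750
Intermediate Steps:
E(-1, L(3, -3))*(-231) = -231/(-3 - 1) = -231/(-4) = -1/4*(-231) = 231/4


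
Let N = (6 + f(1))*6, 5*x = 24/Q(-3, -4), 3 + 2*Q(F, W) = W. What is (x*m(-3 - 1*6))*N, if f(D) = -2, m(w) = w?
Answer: 10368/35 ≈ 296.23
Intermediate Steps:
Q(F, W) = -3/2 + W/2
x = -48/35 (x = (24/(-3/2 + (½)*(-4)))/5 = (24/(-3/2 - 2))/5 = (24/(-7/2))/5 = (24*(-2/7))/5 = (⅕)*(-48/7) = -48/35 ≈ -1.3714)
N = 24 (N = (6 - 2)*6 = 4*6 = 24)
(x*m(-3 - 1*6))*N = -48*(-3 - 1*6)/35*24 = -48*(-3 - 6)/35*24 = -48/35*(-9)*24 = (432/35)*24 = 10368/35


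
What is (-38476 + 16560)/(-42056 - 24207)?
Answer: 21916/66263 ≈ 0.33074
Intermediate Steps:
(-38476 + 16560)/(-42056 - 24207) = -21916/(-66263) = -21916*(-1/66263) = 21916/66263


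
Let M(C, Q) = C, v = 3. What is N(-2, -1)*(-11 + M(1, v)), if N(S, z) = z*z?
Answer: -10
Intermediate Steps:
N(S, z) = z²
N(-2, -1)*(-11 + M(1, v)) = (-1)²*(-11 + 1) = 1*(-10) = -10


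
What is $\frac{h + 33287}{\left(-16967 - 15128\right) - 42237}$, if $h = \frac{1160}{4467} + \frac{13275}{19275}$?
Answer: $- \frac{9553799308}{21333637077} \approx -0.44783$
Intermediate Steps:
$h = \frac{1088779}{1148019}$ ($h = 1160 \cdot \frac{1}{4467} + 13275 \cdot \frac{1}{19275} = \frac{1160}{4467} + \frac{177}{257} = \frac{1088779}{1148019} \approx 0.9484$)
$\frac{h + 33287}{\left(-16967 - 15128\right) - 42237} = \frac{\frac{1088779}{1148019} + 33287}{\left(-16967 - 15128\right) - 42237} = \frac{38215197232}{1148019 \left(-32095 - 42237\right)} = \frac{38215197232}{1148019 \left(-74332\right)} = \frac{38215197232}{1148019} \left(- \frac{1}{74332}\right) = - \frac{9553799308}{21333637077}$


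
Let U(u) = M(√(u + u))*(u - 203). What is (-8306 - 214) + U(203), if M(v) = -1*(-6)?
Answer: -8520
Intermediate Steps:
M(v) = 6
U(u) = -1218 + 6*u (U(u) = 6*(u - 203) = 6*(-203 + u) = -1218 + 6*u)
(-8306 - 214) + U(203) = (-8306 - 214) + (-1218 + 6*203) = -8520 + (-1218 + 1218) = -8520 + 0 = -8520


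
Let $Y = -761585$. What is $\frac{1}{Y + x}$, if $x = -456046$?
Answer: $- \frac{1}{1217631} \approx -8.2127 \cdot 10^{-7}$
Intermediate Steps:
$\frac{1}{Y + x} = \frac{1}{-761585 - 456046} = \frac{1}{-1217631} = - \frac{1}{1217631}$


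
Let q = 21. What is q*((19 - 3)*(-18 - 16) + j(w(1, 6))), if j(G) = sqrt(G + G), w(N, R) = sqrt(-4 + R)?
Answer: -11424 + 21*2**(3/4) ≈ -11389.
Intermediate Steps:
j(G) = sqrt(2)*sqrt(G) (j(G) = sqrt(2*G) = sqrt(2)*sqrt(G))
q*((19 - 3)*(-18 - 16) + j(w(1, 6))) = 21*((19 - 3)*(-18 - 16) + sqrt(2)*sqrt(sqrt(-4 + 6))) = 21*(16*(-34) + sqrt(2)*sqrt(sqrt(2))) = 21*(-544 + sqrt(2)*2**(1/4)) = 21*(-544 + 2**(3/4)) = -11424 + 21*2**(3/4)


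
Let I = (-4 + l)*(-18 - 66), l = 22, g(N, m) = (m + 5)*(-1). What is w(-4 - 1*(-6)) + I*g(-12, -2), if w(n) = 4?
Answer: 4540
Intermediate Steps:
g(N, m) = -5 - m (g(N, m) = (5 + m)*(-1) = -5 - m)
I = -1512 (I = (-4 + 22)*(-18 - 66) = 18*(-84) = -1512)
w(-4 - 1*(-6)) + I*g(-12, -2) = 4 - 1512*(-5 - 1*(-2)) = 4 - 1512*(-5 + 2) = 4 - 1512*(-3) = 4 + 4536 = 4540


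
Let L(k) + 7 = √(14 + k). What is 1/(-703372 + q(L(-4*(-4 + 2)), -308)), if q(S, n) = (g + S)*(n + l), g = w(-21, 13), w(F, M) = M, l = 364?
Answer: -175759/123564887076 - 7*√22/61782443538 ≈ -1.4229e-6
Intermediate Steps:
L(k) = -7 + √(14 + k)
g = 13
q(S, n) = (13 + S)*(364 + n) (q(S, n) = (13 + S)*(n + 364) = (13 + S)*(364 + n))
1/(-703372 + q(L(-4*(-4 + 2)), -308)) = 1/(-703372 + (4732 + 13*(-308) + 364*(-7 + √(14 - 4*(-4 + 2))) + (-7 + √(14 - 4*(-4 + 2)))*(-308))) = 1/(-703372 + (4732 - 4004 + 364*(-7 + √(14 - 4*(-2))) + (-7 + √(14 - 4*(-2)))*(-308))) = 1/(-703372 + (4732 - 4004 + 364*(-7 + √(14 + 8)) + (-7 + √(14 + 8))*(-308))) = 1/(-703372 + (4732 - 4004 + 364*(-7 + √22) + (-7 + √22)*(-308))) = 1/(-703372 + (4732 - 4004 + (-2548 + 364*√22) + (2156 - 308*√22))) = 1/(-703372 + (336 + 56*√22)) = 1/(-703036 + 56*√22)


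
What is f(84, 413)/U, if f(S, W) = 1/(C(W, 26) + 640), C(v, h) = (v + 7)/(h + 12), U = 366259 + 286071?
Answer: 19/8069322100 ≈ 2.3546e-9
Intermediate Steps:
U = 652330
C(v, h) = (7 + v)/(12 + h)
f(S, W) = 1/(24327/38 + W/38) (f(S, W) = 1/((7 + W)/(12 + 26) + 640) = 1/((7 + W)/38 + 640) = 1/((7/38 + W/38) + 640) = 1/(24327/38 + W/38))
f(84, 413)/U = (38/(24327 + 413))/652330 = (38/24740)*(1/652330) = (38*(1/24740))*(1/652330) = (19/12370)*(1/652330) = 19/8069322100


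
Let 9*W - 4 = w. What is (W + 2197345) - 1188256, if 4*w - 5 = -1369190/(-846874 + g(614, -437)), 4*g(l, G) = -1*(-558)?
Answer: 61519032131905/60964884 ≈ 1.0091e+6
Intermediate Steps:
g(l, G) = 279/2 (g(l, G) = (-1*(-558))/4 = (¼)*558 = 279/2)
w = 11205725/6773876 (w = 5/4 + (-1369190/(-846874 + 279/2))/4 = 5/4 + (-1369190/(-1693469/2))/4 = 5/4 + (-1369190*(-2/1693469))/4 = 5/4 + (¼)*(2738380/1693469) = 5/4 + 684595/1693469 = 11205725/6773876 ≈ 1.6543)
W = 38301229/60964884 (W = 4/9 + (⅑)*(11205725/6773876) = 4/9 + 11205725/60964884 = 38301229/60964884 ≈ 0.62825)
(W + 2197345) - 1188256 = (38301229/60964884 + 2197345) - 1188256 = 133960921334209/60964884 - 1188256 = 61519032131905/60964884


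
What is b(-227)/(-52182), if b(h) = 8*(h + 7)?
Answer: 880/26091 ≈ 0.033728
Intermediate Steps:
b(h) = 56 + 8*h (b(h) = 8*(7 + h) = 56 + 8*h)
b(-227)/(-52182) = (56 + 8*(-227))/(-52182) = (56 - 1816)*(-1/52182) = -1760*(-1/52182) = 880/26091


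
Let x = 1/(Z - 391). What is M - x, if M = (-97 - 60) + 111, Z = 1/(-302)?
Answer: -5431516/118083 ≈ -45.997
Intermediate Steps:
Z = -1/302 ≈ -0.0033113
x = -302/118083 (x = 1/(-1/302 - 391) = 1/(-118083/302) = -302/118083 ≈ -0.0025575)
M = -46 (M = -157 + 111 = -46)
M - x = -46 - 1*(-302/118083) = -46 + 302/118083 = -5431516/118083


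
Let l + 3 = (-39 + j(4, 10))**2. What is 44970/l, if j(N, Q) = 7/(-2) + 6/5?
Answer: 4497000/170269 ≈ 26.411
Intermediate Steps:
j(N, Q) = -23/10 (j(N, Q) = 7*(-1/2) + 6*(1/5) = -7/2 + 6/5 = -23/10)
l = 170269/100 (l = -3 + (-39 - 23/10)**2 = -3 + (-413/10)**2 = -3 + 170569/100 = 170269/100 ≈ 1702.7)
44970/l = 44970/(170269/100) = 44970*(100/170269) = 4497000/170269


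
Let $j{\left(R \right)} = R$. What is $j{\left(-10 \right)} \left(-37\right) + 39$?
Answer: $409$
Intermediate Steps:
$j{\left(-10 \right)} \left(-37\right) + 39 = \left(-10\right) \left(-37\right) + 39 = 370 + 39 = 409$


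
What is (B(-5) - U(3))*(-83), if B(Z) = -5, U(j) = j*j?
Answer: 1162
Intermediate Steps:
U(j) = j²
(B(-5) - U(3))*(-83) = (-5 - 1*3²)*(-83) = (-5 - 1*9)*(-83) = (-5 - 9)*(-83) = -14*(-83) = 1162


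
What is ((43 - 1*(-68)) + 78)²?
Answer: 35721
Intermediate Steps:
((43 - 1*(-68)) + 78)² = ((43 + 68) + 78)² = (111 + 78)² = 189² = 35721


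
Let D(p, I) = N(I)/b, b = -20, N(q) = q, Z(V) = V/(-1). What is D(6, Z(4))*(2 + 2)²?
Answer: 16/5 ≈ 3.2000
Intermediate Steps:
Z(V) = -V (Z(V) = V*(-1) = -V)
D(p, I) = -I/20 (D(p, I) = I/(-20) = I*(-1/20) = -I/20)
D(6, Z(4))*(2 + 2)² = (-(-1)*4/20)*(2 + 2)² = -1/20*(-4)*4² = (⅕)*16 = 16/5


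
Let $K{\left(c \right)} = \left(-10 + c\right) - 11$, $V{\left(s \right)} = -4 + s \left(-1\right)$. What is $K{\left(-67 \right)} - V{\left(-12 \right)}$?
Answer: $-96$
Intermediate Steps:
$V{\left(s \right)} = -4 - s$
$K{\left(c \right)} = -21 + c$
$K{\left(-67 \right)} - V{\left(-12 \right)} = \left(-21 - 67\right) - \left(-4 - -12\right) = -88 - \left(-4 + 12\right) = -88 - 8 = -96$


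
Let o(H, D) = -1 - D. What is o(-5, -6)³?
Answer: 125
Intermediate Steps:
o(-5, -6)³ = (-1 - 1*(-6))³ = (-1 + 6)³ = 5³ = 125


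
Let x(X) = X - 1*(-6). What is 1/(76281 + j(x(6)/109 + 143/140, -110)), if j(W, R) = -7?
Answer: 1/76274 ≈ 1.3111e-5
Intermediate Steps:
x(X) = 6 + X (x(X) = X + 6 = 6 + X)
1/(76281 + j(x(6)/109 + 143/140, -110)) = 1/(76281 - 7) = 1/76274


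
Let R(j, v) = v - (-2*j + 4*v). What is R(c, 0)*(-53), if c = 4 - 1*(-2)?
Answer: -636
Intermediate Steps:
c = 6 (c = 4 + 2 = 6)
R(j, v) = -3*v + 2*j (R(j, v) = v + (-4*v + 2*j) = -3*v + 2*j)
R(c, 0)*(-53) = (-3*0 + 2*6)*(-53) = (0 + 12)*(-53) = 12*(-53) = -636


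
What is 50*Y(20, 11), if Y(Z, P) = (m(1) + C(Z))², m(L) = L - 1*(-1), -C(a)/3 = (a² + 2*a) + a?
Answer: 94944200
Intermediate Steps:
C(a) = -9*a - 3*a² (C(a) = -3*((a² + 2*a) + a) = -3*(a² + 3*a) = -9*a - 3*a²)
m(L) = 1 + L (m(L) = L + 1 = 1 + L)
Y(Z, P) = (2 - 3*Z*(3 + Z))² (Y(Z, P) = ((1 + 1) - 3*Z*(3 + Z))² = (2 - 3*Z*(3 + Z))²)
50*Y(20, 11) = 50*(-2 + 3*20*(3 + 20))² = 50*(-2 + 3*20*23)² = 50*(-2 + 1380)² = 50*1378² = 50*1898884 = 94944200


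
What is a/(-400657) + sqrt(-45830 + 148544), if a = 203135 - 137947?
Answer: -65188/400657 + sqrt(102714) ≈ 320.33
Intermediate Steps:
a = 65188
a/(-400657) + sqrt(-45830 + 148544) = 65188/(-400657) + sqrt(-45830 + 148544) = 65188*(-1/400657) + sqrt(102714) = -65188/400657 + sqrt(102714)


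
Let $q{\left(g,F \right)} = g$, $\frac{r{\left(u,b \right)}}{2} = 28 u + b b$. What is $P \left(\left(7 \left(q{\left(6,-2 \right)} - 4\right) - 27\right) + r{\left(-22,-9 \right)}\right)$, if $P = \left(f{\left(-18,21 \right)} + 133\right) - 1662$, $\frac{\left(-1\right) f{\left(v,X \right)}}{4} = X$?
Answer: $1746879$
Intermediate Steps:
$r{\left(u,b \right)} = 2 b^{2} + 56 u$ ($r{\left(u,b \right)} = 2 \left(28 u + b b\right) = 2 \left(28 u + b^{2}\right) = 2 \left(b^{2} + 28 u\right) = 2 b^{2} + 56 u$)
$f{\left(v,X \right)} = - 4 X$
$P = -1613$ ($P = \left(\left(-4\right) 21 + 133\right) - 1662 = \left(-84 + 133\right) - 1662 = 49 - 1662 = -1613$)
$P \left(\left(7 \left(q{\left(6,-2 \right)} - 4\right) - 27\right) + r{\left(-22,-9 \right)}\right) = - 1613 \left(\left(7 \left(6 - 4\right) - 27\right) + \left(2 \left(-9\right)^{2} + 56 \left(-22\right)\right)\right) = - 1613 \left(\left(7 \cdot 2 - 27\right) + \left(2 \cdot 81 - 1232\right)\right) = - 1613 \left(\left(14 - 27\right) + \left(162 - 1232\right)\right) = - 1613 \left(-13 - 1070\right) = \left(-1613\right) \left(-1083\right) = 1746879$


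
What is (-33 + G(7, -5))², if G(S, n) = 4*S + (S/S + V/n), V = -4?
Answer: 256/25 ≈ 10.240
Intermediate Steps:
G(S, n) = 1 - 4/n + 4*S (G(S, n) = 4*S + (S/S - 4/n) = 4*S + (1 - 4/n) = 1 - 4/n + 4*S)
(-33 + G(7, -5))² = (-33 + (1 - 4/(-5) + 4*7))² = (-33 + (1 - 4*(-⅕) + 28))² = (-33 + (1 + ⅘ + 28))² = (-33 + 149/5)² = (-16/5)² = 256/25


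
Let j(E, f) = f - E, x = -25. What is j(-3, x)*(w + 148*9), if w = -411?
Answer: -20262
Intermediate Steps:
j(-3, x)*(w + 148*9) = (-25 - 1*(-3))*(-411 + 148*9) = (-25 + 3)*(-411 + 1332) = -22*921 = -20262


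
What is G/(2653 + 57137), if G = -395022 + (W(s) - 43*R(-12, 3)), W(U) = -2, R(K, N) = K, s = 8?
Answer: -197254/29895 ≈ -6.5982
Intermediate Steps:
G = -394508 (G = -395022 + (-2 - 43*(-12)) = -395022 + (-2 + 516) = -395022 + 514 = -394508)
G/(2653 + 57137) = -394508/(2653 + 57137) = -394508/59790 = -394508*1/59790 = -197254/29895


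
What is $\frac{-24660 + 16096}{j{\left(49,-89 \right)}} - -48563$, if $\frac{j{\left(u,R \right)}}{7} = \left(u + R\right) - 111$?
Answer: $\frac{51339655}{1057} \approx 48571.0$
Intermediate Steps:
$j{\left(u,R \right)} = -777 + 7 R + 7 u$ ($j{\left(u,R \right)} = 7 \left(\left(u + R\right) - 111\right) = 7 \left(\left(R + u\right) - 111\right) = 7 \left(-111 + R + u\right) = -777 + 7 R + 7 u$)
$\frac{-24660 + 16096}{j{\left(49,-89 \right)}} - -48563 = \frac{-24660 + 16096}{-777 + 7 \left(-89\right) + 7 \cdot 49} - -48563 = - \frac{8564}{-777 - 623 + 343} + 48563 = - \frac{8564}{-1057} + 48563 = \left(-8564\right) \left(- \frac{1}{1057}\right) + 48563 = \frac{8564}{1057} + 48563 = \frac{51339655}{1057}$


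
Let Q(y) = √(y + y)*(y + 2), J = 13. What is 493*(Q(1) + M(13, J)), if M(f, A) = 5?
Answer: 2465 + 1479*√2 ≈ 4556.6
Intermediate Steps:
Q(y) = √2*√y*(2 + y) (Q(y) = √(2*y)*(2 + y) = (√2*√y)*(2 + y) = √2*√y*(2 + y))
493*(Q(1) + M(13, J)) = 493*(√2*√1*(2 + 1) + 5) = 493*(√2*1*3 + 5) = 493*(3*√2 + 5) = 493*(5 + 3*√2) = 2465 + 1479*√2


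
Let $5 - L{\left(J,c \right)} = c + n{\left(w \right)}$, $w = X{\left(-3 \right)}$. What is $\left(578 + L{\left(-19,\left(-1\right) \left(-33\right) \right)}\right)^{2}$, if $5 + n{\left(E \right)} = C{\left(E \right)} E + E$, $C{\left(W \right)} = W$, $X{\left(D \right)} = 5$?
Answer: $275625$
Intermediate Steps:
$w = 5$
$n{\left(E \right)} = -5 + E + E^{2}$ ($n{\left(E \right)} = -5 + \left(E E + E\right) = -5 + \left(E^{2} + E\right) = -5 + \left(E + E^{2}\right) = -5 + E + E^{2}$)
$L{\left(J,c \right)} = -20 - c$ ($L{\left(J,c \right)} = 5 - \left(c + \left(-5 + 5 + 5^{2}\right)\right) = 5 - \left(c + \left(-5 + 5 + 25\right)\right) = 5 - \left(c + 25\right) = 5 - \left(25 + c\right) = -20 - c$)
$\left(578 + L{\left(-19,\left(-1\right) \left(-33\right) \right)}\right)^{2} = \left(578 - \left(20 - -33\right)\right)^{2} = \left(578 - 53\right)^{2} = 525^{2} = 275625$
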